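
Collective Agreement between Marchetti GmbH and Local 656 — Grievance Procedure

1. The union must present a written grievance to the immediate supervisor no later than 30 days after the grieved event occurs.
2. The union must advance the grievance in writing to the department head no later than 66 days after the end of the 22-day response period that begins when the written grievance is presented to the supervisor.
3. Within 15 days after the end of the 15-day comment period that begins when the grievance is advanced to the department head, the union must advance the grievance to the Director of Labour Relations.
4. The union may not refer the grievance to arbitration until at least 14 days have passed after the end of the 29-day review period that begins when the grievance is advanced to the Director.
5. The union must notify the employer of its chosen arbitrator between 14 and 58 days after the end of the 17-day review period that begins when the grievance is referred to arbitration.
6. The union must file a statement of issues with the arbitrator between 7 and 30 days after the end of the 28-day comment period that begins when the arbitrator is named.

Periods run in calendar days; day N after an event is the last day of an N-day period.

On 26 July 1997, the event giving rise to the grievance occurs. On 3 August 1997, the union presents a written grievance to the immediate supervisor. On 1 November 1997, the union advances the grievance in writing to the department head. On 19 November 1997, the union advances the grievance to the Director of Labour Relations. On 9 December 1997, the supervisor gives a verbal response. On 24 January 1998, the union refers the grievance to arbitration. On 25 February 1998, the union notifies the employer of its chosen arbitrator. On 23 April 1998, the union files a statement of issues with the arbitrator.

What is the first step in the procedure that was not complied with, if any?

Step 2

Step 1: 30 days after 26 July 1997 (when the grieved event occurs) is 25 August 1997; 3 August 1997 is within that limit.
Step 2: 66 days after 25 August 1997 (end of the 22-day response period, which began when the written grievance is presented to the supervisor on 3 August 1997) is 30 October 1997; 1 November 1997 misses that deadline by 2 days.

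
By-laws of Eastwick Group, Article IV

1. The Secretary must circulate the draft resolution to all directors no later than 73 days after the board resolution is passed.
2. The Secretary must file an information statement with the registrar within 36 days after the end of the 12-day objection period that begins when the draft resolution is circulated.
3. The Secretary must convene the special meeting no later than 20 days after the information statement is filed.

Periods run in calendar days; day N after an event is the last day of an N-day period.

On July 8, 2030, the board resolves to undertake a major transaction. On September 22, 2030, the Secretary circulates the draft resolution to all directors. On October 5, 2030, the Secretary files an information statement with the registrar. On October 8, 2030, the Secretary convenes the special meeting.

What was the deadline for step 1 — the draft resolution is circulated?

September 19, 2030

Step 1 runs from July 8, 2030, when the board resolution is passed. 73 days after July 8, 2030 is September 19, 2030.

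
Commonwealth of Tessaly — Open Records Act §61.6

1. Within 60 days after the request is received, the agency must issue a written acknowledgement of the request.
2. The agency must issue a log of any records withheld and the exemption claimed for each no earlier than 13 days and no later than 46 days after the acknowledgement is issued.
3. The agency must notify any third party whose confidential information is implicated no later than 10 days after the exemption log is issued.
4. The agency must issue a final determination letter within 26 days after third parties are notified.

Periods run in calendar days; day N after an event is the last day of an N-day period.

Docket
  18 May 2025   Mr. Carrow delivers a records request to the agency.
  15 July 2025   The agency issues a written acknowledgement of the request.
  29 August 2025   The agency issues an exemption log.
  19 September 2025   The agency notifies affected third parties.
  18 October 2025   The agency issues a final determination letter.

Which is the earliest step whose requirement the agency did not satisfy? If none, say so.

Step 3

Step 1 — counting 60 days from 18 May 2025 (when the request is received) gives a deadline of 17 July 2025; completed 15 July 2025, before the deadline.
Step 2 — 13 and 46 days from 15 July 2025 (when the acknowledgement is issued) are 28 July 2025 and 30 August 2025 respectively; 29 August 2025 falls inside that range.
Step 3 — counting 10 days from 29 August 2025 (when the exemption log is issued) gives a deadline of 8 September 2025; done 19 September 2025 — 11 days late.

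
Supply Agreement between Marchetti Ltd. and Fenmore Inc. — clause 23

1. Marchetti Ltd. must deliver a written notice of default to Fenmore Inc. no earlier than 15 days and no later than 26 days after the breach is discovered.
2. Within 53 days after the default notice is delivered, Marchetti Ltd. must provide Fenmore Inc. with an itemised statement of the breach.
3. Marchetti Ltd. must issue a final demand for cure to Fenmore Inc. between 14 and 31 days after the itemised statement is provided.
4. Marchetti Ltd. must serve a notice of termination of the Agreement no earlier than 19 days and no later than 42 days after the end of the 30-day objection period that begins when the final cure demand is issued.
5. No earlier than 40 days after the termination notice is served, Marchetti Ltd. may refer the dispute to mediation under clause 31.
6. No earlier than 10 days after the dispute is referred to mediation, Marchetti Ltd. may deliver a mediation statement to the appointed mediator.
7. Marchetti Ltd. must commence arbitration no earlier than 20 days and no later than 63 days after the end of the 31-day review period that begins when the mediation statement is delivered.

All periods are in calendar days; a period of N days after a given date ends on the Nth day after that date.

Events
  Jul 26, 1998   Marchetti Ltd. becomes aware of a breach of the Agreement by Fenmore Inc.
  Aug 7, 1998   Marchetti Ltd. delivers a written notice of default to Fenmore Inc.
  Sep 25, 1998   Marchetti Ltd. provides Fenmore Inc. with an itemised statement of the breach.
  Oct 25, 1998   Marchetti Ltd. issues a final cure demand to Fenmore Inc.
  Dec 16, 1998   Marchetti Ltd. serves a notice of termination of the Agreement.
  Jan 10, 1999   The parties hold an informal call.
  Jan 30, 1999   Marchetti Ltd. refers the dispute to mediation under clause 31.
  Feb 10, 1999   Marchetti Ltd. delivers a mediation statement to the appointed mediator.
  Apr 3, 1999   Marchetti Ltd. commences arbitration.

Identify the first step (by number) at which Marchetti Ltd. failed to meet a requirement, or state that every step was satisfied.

Step 1

Step 1 — 15 and 26 days from Jul 26, 1998 (when the breach is discovered) are Aug 10, 1998 and Aug 21, 1998 respectively; Aug 7, 1998 is 3 days too early.
No need to go further; step 1 was not satisfied.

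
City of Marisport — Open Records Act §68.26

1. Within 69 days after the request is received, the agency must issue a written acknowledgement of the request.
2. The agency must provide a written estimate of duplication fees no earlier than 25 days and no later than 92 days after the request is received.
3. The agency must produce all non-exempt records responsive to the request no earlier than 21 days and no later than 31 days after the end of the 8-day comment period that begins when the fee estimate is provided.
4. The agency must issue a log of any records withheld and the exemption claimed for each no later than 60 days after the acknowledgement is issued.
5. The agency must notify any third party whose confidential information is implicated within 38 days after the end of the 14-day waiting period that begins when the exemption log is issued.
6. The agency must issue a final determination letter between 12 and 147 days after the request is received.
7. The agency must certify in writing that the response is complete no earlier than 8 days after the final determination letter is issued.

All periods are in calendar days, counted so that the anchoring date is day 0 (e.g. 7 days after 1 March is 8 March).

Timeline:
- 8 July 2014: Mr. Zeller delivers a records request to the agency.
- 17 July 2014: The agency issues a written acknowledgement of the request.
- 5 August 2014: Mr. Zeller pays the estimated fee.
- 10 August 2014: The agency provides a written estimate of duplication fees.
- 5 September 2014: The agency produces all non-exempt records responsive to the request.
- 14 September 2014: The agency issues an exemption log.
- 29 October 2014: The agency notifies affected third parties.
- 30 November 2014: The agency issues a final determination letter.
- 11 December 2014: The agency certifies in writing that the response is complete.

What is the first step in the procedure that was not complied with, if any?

(1) due by 8 July 2014 + 69 days = 15 September 2014; completed 17 July 2014, before the deadline.
(2) the permitted window runs from 8 July 2014 + 25 = 2 August 2014 to 8 July 2014 + 92 = 8 October 2014; 10 August 2014 falls inside that range.
(3) the permitted window runs from 18 August 2014 + 21 = 8 September 2014 to 18 August 2014 + 31 = 18 September 2014; done 5 September 2014 — 3 days before the window opened.
That is the first point of non-compliance.

Step 3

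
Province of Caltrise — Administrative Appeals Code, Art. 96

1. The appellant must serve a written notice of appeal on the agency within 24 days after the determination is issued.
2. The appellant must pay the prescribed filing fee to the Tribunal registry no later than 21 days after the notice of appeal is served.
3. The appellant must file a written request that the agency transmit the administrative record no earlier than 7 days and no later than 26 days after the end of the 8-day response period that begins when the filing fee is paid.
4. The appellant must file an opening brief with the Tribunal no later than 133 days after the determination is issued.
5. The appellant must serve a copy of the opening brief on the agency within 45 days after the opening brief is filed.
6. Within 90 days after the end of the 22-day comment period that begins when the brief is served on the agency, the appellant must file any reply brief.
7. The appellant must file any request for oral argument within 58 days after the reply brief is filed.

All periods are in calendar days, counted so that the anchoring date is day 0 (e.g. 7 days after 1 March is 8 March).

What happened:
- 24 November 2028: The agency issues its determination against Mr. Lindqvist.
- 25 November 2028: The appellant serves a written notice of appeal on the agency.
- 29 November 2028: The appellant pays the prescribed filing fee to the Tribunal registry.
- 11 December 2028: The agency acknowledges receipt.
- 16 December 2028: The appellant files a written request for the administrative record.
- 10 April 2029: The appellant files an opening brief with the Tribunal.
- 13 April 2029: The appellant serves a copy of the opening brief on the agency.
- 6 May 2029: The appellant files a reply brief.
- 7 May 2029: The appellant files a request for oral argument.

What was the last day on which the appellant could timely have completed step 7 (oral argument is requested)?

Step 7 runs from 6 May 2029, when the reply brief is filed. 58 days after 6 May 2029 is 3 July 2029.

3 July 2029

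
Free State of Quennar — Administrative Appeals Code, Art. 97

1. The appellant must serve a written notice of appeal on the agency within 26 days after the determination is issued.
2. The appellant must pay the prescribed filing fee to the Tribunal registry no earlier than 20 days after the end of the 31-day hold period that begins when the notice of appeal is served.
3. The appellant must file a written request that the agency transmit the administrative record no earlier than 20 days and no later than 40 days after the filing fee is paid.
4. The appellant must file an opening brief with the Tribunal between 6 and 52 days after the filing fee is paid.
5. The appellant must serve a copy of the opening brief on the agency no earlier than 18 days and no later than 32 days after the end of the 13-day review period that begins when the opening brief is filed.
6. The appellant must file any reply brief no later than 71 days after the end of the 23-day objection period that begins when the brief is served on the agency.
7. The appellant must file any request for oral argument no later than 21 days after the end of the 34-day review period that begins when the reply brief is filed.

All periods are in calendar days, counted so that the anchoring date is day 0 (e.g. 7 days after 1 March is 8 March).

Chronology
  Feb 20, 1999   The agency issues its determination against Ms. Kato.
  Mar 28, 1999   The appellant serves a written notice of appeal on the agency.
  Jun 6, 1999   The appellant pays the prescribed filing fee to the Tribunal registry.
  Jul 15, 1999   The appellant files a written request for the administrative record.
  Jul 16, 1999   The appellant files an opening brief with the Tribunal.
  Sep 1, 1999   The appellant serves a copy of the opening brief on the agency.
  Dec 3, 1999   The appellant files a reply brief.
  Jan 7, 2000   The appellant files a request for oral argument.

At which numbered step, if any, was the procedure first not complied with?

Step 1

(1) due by Feb 20, 1999 + 26 days = Mar 18, 1999; Mar 28, 1999 misses that deadline by 10 days.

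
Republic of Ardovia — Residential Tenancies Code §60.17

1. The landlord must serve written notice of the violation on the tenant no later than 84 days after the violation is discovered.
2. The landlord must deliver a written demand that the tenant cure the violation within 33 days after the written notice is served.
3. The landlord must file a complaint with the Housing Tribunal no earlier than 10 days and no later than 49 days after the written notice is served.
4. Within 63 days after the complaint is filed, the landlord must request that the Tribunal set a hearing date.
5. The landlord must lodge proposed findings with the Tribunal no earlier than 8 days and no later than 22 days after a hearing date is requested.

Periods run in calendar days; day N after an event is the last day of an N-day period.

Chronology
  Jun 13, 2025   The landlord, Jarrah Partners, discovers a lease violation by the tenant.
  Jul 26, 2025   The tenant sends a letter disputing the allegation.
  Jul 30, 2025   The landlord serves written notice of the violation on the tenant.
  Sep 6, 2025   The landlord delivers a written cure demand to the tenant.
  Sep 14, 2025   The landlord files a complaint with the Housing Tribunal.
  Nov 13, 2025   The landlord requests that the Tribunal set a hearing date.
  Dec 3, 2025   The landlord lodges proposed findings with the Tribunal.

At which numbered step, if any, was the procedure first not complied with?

(1) due by Jun 13, 2025 + 84 days = Sep 5, 2025; done Jul 30, 2025 — timely.
(2) due by Jul 30, 2025 + 33 days = Sep 1, 2025; not done until Sep 6, 2025, 5 days after the deadline.

Step 2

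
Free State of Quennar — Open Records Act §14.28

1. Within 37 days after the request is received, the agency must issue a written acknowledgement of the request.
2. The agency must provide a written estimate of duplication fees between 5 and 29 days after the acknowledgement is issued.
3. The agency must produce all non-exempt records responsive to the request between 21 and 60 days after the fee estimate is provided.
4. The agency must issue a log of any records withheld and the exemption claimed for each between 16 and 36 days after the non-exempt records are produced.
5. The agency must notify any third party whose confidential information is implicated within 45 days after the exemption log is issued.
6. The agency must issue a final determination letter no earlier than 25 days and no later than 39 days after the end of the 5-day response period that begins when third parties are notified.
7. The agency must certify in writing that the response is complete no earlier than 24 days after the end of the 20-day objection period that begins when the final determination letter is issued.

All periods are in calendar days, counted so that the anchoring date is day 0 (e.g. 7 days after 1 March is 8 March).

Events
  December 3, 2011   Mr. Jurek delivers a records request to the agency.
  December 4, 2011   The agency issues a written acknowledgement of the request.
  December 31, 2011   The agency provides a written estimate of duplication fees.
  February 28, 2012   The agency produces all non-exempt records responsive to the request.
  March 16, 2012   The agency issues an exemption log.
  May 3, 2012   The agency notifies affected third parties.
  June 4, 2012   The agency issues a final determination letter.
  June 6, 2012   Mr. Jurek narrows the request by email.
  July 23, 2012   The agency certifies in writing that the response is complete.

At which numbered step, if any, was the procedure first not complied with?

Step 5

Step 1 — counting 37 days from December 3, 2011 (when the request is received) gives a deadline of January 9, 2012; December 4, 2011 is within that limit.
Step 2 — 5 and 29 days from December 4, 2011 (when the acknowledgement is issued) are December 9, 2011 and January 2, 2012 respectively; done December 31, 2011 — within the window.
Step 3 — 21 and 60 days from December 31, 2011 (when the fee estimate is provided) are January 21, 2012 and February 29, 2012 respectively; done February 28, 2012, which is between those dates.
Step 4 — 16 and 36 days from February 28, 2012 (when the non-exempt records are produced) are March 15, 2012 and April 4, 2012 respectively; March 16, 2012 falls inside that range.
Step 5 — counting 45 days from March 16, 2012 (when the exemption log is issued) gives a deadline of April 30, 2012; not done until May 3, 2012, 3 days after the deadline.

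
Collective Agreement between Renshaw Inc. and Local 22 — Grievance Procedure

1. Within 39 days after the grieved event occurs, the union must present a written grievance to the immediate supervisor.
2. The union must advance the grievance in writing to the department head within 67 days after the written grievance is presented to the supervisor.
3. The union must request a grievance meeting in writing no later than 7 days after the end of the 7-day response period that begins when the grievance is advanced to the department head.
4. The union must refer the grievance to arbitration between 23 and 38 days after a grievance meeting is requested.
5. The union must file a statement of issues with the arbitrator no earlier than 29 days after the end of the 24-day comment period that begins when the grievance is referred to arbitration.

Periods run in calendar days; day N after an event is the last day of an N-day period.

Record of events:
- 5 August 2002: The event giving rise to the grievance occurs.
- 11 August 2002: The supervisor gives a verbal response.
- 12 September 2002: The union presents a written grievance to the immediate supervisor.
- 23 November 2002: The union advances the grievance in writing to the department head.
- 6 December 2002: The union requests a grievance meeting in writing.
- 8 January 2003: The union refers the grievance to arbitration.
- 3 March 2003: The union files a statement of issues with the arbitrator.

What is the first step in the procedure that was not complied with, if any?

(1) due by 5 August 2002 + 39 days = 13 September 2002; 12 September 2002 is within that limit.
(2) due by 12 September 2002 + 67 days = 18 November 2002; done 23 November 2002 — 5 days late.
No need to go further; step 2 was not satisfied.

Step 2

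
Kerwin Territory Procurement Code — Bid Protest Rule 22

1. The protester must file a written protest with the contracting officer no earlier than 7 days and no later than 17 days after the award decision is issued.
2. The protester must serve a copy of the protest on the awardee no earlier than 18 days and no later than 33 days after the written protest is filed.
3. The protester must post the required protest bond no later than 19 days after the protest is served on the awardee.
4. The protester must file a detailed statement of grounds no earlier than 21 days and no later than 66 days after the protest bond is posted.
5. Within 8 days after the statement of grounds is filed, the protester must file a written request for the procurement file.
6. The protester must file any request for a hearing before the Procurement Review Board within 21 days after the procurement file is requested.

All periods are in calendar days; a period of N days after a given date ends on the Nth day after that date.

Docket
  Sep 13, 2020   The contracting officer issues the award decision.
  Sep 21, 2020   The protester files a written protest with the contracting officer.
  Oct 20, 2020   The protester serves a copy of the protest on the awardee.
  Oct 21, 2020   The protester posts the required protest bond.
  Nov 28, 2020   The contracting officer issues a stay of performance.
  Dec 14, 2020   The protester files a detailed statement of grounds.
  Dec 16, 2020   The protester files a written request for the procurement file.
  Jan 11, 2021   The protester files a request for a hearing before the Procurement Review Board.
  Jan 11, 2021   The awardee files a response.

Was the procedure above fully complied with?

Step 1: the window is 7–17 days after Sep 13, 2020 (when the award decision is issued), so Sep 20, 2020 through Sep 30, 2020; done Sep 21, 2020 — within the window.
Step 2: the window is 18–33 days after Sep 21, 2020 (when the written protest is filed), so Oct 9, 2020 through Oct 24, 2020; done Oct 20, 2020 — within the window.
Step 3: 19 days after Oct 20, 2020 (when the protest is served on the awardee) is Nov 8, 2020; done Oct 21, 2020 — timely.
Step 4: the window is 21–66 days after Oct 21, 2020 (when the protest bond is posted), so Nov 11, 2020 through Dec 26, 2020; done Dec 14, 2020 — within the window.
Step 5: 8 days after Dec 14, 2020 (when the statement of grounds is filed) is Dec 22, 2020; Dec 16, 2020 is within that limit.
Step 6: 21 days after Dec 16, 2020 (when the procurement file is requested) is Jan 6, 2021; Jan 11, 2021 misses that deadline by 5 days.

No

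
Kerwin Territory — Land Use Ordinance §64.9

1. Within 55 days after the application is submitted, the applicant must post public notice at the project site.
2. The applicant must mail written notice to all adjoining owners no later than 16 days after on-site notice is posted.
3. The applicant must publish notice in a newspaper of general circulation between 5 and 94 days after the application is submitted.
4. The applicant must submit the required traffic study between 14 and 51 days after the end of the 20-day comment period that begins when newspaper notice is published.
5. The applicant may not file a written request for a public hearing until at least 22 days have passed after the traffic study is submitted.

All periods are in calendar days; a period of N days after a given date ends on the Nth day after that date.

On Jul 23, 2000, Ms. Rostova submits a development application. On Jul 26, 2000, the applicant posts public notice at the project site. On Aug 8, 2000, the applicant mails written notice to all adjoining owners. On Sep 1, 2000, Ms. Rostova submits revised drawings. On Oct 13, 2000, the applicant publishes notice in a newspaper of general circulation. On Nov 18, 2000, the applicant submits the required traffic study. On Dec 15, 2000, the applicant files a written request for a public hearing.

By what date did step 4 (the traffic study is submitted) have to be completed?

Newspaper notice is published on Oct 13, 2000; the 20-day comment period therefore ends Nov 2, 2000, and step 4 runs from that date. The window is 14–51 days after Nov 2, 2000; it closes on Dec 23, 2000.

Dec 23, 2000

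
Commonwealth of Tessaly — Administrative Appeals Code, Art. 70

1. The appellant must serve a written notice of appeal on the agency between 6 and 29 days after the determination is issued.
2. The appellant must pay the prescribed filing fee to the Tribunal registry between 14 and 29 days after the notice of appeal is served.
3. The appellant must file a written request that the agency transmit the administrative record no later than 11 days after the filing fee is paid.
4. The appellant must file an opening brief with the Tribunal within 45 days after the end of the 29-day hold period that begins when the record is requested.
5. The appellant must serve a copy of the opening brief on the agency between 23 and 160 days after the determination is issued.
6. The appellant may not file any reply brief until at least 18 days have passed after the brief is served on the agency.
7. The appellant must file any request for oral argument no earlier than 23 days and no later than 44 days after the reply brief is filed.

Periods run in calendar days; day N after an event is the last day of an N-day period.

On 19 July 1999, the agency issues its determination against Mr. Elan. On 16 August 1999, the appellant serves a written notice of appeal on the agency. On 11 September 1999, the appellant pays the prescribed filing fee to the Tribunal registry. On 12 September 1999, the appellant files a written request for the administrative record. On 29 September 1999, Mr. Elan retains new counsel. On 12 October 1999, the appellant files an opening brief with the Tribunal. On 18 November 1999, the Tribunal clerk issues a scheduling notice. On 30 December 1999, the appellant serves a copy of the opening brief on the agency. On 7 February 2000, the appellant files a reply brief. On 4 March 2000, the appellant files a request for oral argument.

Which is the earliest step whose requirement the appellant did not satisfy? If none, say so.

Step 1 — 6 and 29 days from 19 July 1999 (when the determination is issued) are 25 July 1999 and 17 August 1999 respectively; done 16 August 1999, which is between those dates.
Step 2 — 14 and 29 days from 16 August 1999 (when the notice of appeal is served) are 30 August 1999 and 14 September 1999 respectively; done 11 September 1999 — within the window.
Step 3 — counting 11 days from 11 September 1999 (when the filing fee is paid) gives a deadline of 22 September 1999; 12 September 1999 is within that limit.
Step 4 — counting 45 days from 11 October 1999 (end of the 29-day hold period, which began when the record is requested on 12 September 1999) gives a deadline of 25 November 1999; 12 October 1999 is within that limit.
Step 5 — 23 and 160 days from 19 July 1999 (when the determination is issued) are 11 August 1999 and 26 December 1999 respectively; 30 December 1999 is 4 days past the end of the window.

Step 5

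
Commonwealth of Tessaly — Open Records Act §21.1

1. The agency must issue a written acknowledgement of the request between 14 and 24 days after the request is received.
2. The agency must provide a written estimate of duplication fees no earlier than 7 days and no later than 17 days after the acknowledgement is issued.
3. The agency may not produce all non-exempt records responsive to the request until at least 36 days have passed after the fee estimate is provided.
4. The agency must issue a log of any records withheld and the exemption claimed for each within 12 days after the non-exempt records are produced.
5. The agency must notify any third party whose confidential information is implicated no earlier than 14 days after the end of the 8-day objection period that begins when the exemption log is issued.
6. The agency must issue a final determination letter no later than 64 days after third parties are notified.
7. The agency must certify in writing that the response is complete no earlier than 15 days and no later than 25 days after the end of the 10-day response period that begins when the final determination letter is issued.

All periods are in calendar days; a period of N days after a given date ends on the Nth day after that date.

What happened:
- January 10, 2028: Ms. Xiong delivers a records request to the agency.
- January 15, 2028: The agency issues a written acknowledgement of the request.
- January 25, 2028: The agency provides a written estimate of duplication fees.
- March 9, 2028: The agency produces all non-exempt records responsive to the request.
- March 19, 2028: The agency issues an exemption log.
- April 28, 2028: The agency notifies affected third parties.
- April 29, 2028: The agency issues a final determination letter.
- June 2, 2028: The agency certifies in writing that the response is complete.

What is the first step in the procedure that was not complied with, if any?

Step 1

Step 1: the window is 14–24 days after January 10, 2028 (when the request is received), so January 24, 2028 through February 3, 2028; January 15, 2028 is 9 days too early.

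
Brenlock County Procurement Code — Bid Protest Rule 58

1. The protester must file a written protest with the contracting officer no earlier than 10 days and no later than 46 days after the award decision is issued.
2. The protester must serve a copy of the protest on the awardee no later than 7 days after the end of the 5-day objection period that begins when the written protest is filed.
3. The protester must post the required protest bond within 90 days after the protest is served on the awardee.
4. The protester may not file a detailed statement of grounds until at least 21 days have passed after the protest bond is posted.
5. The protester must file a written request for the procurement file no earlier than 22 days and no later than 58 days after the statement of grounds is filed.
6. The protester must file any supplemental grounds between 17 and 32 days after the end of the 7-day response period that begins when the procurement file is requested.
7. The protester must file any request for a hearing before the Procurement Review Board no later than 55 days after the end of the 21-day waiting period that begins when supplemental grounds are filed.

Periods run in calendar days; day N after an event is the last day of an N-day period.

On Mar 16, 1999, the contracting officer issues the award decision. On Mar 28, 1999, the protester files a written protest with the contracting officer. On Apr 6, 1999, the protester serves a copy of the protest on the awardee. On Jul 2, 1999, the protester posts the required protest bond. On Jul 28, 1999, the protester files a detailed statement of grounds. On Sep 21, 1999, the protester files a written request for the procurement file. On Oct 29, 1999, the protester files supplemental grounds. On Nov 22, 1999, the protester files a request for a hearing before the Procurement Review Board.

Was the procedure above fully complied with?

(1) the permitted window runs from Mar 16, 1999 + 10 = Mar 26, 1999 to Mar 16, 1999 + 46 = May 1, 1999; Mar 28, 1999 falls inside that range.
(2) due by Apr 2, 1999 + 7 days = Apr 9, 1999; done Apr 6, 1999 — timely.
(3) due by Apr 6, 1999 + 90 days = Jul 5, 1999; Jul 2, 1999 is within that limit.
(4) permitted from Jul 2, 1999 + 21 days = Jul 23, 1999 onward; done Jul 28, 1999 — permitted.
(5) the permitted window runs from Jul 28, 1999 + 22 = Aug 19, 1999 to Jul 28, 1999 + 58 = Sep 24, 1999; done Sep 21, 1999 — within the window.
(6) the permitted window runs from Sep 28, 1999 + 17 = Oct 15, 1999 to Sep 28, 1999 + 32 = Oct 30, 1999; done Oct 29, 1999 — within the window.
(7) due by Nov 19, 1999 + 55 days = Jan 13, 2000; completed Nov 22, 1999, before the deadline.

Yes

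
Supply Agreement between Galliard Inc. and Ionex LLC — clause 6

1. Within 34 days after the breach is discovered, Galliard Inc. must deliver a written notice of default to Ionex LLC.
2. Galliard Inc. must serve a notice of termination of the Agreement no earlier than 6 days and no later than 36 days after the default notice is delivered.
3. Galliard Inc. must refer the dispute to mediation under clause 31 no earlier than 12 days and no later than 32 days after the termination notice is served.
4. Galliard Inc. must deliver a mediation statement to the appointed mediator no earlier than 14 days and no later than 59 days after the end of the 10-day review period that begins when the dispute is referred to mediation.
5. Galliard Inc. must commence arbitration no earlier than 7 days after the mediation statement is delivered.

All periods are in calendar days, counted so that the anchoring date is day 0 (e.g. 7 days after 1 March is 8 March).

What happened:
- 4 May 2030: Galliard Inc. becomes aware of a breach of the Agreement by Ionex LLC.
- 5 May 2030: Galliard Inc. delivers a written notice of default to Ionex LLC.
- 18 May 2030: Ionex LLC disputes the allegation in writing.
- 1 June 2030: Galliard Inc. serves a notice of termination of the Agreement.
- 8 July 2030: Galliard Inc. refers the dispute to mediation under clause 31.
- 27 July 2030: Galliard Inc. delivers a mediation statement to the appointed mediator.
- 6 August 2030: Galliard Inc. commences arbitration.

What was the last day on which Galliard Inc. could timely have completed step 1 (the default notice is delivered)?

Step 1 runs from 4 May 2030, when the breach is discovered. 34 days after 4 May 2030 is 7 June 2030.

7 June 2030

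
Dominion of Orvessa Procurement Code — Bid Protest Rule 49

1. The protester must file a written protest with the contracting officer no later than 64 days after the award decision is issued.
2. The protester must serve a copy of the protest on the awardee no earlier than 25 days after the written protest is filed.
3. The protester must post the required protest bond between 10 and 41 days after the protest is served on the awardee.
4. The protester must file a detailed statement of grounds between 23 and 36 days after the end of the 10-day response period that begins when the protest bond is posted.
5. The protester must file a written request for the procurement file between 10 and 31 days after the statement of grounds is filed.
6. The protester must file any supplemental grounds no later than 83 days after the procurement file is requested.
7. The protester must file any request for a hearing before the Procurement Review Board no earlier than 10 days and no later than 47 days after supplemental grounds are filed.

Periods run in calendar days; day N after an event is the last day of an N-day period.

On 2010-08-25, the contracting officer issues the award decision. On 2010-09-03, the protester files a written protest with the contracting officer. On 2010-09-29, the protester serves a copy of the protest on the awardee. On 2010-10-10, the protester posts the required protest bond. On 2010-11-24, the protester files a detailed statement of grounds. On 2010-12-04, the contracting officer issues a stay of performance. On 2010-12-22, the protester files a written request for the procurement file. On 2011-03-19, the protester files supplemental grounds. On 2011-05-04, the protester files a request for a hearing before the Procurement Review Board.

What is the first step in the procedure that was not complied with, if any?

Step 1 — counting 64 days from 2010-08-25 (when the award decision is issued) gives a deadline of 2010-10-28; completed 2010-09-03, before the deadline.
Step 2 — must wait 25 days from 2010-09-03 (when the written protest is filed), so not before 2010-09-28; 2010-09-29 is on or after that date.
Step 3 — 10 and 41 days from 2010-09-29 (when the protest is served on the awardee) are 2010-10-09 and 2010-11-09 respectively; done 2010-10-10, which is between those dates.
Step 4 — 23 and 36 days from 2010-10-20 (end of the 10-day response period, which began when the protest bond is posted on 2010-10-10) are 2010-11-12 and 2010-11-25 respectively; done 2010-11-24, which is between those dates.
Step 5 — 10 and 31 days from 2010-11-24 (when the statement of grounds is filed) are 2010-12-04 and 2010-12-25 respectively; 2010-12-22 falls inside that range.
Step 6 — counting 83 days from 2010-12-22 (when the procurement file is requested) gives a deadline of 2011-03-15; not done until 2011-03-19, 4 days after the deadline.
The analysis stops there.

Step 6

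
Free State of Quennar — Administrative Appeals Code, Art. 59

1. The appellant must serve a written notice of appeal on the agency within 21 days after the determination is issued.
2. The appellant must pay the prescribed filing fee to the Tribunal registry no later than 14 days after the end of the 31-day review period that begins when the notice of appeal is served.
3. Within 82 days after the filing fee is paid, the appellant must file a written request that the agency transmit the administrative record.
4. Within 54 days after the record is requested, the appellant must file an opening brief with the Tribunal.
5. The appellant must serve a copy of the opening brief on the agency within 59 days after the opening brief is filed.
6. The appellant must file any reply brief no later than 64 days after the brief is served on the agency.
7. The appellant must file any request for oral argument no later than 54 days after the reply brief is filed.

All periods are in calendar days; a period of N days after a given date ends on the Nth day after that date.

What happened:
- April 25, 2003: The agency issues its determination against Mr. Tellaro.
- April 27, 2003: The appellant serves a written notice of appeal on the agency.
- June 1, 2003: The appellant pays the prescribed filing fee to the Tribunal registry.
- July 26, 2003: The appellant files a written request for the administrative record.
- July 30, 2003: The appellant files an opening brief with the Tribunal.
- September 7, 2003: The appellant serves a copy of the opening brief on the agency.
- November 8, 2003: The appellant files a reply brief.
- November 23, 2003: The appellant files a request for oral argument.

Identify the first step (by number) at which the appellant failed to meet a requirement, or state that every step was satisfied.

(1) due by April 25, 2003 + 21 days = May 16, 2003; April 27, 2003 is within that limit.
(2) due by May 28, 2003 + 14 days = June 11, 2003; June 1, 2003 is within that limit.
(3) due by June 1, 2003 + 82 days = August 22, 2003; done July 26, 2003 — timely.
(4) due by July 26, 2003 + 54 days = September 18, 2003; completed July 30, 2003, before the deadline.
(5) due by July 30, 2003 + 59 days = September 27, 2003; September 7, 2003 is within that limit.
(6) due by September 7, 2003 + 64 days = November 10, 2003; November 8, 2003 is within that limit.
(7) due by November 8, 2003 + 54 days = January 1, 2004; November 23, 2003 is within that limit.

None — every step was satisfied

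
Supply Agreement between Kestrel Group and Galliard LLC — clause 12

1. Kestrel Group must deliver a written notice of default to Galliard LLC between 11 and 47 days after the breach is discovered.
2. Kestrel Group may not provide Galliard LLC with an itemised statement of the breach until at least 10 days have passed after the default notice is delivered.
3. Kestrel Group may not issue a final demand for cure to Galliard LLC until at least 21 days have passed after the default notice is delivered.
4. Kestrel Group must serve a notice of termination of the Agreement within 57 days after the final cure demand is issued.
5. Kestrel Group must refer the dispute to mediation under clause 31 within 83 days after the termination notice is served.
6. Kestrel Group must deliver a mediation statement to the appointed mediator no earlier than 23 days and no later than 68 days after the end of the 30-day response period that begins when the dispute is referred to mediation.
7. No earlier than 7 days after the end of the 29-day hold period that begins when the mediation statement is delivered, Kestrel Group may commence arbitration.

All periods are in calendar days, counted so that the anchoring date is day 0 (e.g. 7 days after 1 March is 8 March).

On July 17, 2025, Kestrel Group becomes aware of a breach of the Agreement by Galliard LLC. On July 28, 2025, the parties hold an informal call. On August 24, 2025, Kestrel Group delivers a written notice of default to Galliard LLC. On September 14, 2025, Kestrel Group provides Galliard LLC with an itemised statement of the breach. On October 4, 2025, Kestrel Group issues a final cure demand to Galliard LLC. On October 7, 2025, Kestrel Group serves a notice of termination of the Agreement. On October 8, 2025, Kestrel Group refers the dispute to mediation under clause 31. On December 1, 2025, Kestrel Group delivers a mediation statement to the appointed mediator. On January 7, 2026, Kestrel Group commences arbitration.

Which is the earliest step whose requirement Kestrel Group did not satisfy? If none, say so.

None — every step was satisfied

(1) the permitted window runs from July 17, 2025 + 11 = July 28, 2025 to July 17, 2025 + 47 = September 2, 2025; done August 24, 2025, which is between those dates.
(2) permitted from August 24, 2025 + 10 days = September 3, 2025 onward; done September 14, 2025 — permitted.
(3) permitted from August 24, 2025 + 21 days = September 14, 2025 onward; done October 4, 2025 — permitted.
(4) due by October 4, 2025 + 57 days = November 30, 2025; completed October 7, 2025, before the deadline.
(5) due by October 7, 2025 + 83 days = December 29, 2025; completed October 8, 2025, before the deadline.
(6) the permitted window runs from November 7, 2025 + 23 = November 30, 2025 to November 7, 2025 + 68 = January 14, 2026; done December 1, 2025 — within the window.
(7) permitted from December 30, 2025 + 7 days = January 6, 2026 onward; done January 7, 2026, after the minimum wait.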